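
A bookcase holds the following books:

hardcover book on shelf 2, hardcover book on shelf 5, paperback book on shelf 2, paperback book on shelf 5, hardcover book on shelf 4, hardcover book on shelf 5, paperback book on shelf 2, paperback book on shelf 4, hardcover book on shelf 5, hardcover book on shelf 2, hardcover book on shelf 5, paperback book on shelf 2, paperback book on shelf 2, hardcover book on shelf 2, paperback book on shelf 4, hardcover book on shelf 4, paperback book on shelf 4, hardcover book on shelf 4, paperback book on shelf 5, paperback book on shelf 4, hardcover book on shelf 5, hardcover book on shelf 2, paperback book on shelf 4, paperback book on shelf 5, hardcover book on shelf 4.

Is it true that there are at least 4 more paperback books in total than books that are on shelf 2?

True

|paperback books| = 12.
|books on shelf 2| = 8.
The claim requires 12 − 8 = 4 ≥ 4, which holds.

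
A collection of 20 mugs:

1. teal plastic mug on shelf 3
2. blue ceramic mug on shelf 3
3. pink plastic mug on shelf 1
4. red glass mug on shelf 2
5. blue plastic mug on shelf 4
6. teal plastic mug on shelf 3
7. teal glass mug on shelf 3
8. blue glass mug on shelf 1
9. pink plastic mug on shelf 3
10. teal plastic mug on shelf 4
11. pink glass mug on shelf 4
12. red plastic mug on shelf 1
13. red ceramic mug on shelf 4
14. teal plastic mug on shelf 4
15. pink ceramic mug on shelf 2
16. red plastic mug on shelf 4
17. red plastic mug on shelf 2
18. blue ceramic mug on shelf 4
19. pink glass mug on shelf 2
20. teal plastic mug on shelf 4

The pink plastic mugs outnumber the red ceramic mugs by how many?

1

pink plastic mugs: 2.
red ceramic mugs: 1.
2 − 1 = 1.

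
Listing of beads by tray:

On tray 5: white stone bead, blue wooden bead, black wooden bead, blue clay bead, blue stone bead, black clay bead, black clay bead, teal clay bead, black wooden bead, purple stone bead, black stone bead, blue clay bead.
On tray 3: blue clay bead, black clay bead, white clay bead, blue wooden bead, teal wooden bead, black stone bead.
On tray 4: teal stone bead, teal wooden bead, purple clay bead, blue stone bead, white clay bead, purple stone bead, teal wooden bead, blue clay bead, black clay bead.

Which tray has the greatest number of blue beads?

Counts by tray (restricted to blue beads): tray 5→4, tray 4→2, tray 3→2.
The maximum is 4, held uniquely by tray 5.

tray 5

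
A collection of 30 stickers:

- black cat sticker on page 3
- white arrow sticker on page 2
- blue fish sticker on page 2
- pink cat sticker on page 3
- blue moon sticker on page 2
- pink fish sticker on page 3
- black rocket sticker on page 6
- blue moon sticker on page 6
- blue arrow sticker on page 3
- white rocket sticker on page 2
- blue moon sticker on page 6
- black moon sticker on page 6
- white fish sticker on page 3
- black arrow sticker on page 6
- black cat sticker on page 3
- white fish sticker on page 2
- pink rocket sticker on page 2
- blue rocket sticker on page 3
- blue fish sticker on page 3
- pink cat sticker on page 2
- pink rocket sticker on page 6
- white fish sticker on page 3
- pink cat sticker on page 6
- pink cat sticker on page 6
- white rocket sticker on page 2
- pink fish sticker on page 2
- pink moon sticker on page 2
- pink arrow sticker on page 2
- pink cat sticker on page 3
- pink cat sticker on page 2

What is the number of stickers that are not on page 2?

18

Total stickers: 30; with the excluded value: 12; remaining 30 − 12 = 18.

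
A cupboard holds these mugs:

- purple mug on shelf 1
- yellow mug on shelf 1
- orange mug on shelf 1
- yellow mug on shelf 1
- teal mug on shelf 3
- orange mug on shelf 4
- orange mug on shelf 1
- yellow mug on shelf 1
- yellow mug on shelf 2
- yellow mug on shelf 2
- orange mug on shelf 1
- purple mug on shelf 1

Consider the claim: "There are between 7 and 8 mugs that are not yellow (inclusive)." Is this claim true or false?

mugs that are not yellow: 7.
The claim requires 7 ≤ 7 ≤ 8, which holds.

True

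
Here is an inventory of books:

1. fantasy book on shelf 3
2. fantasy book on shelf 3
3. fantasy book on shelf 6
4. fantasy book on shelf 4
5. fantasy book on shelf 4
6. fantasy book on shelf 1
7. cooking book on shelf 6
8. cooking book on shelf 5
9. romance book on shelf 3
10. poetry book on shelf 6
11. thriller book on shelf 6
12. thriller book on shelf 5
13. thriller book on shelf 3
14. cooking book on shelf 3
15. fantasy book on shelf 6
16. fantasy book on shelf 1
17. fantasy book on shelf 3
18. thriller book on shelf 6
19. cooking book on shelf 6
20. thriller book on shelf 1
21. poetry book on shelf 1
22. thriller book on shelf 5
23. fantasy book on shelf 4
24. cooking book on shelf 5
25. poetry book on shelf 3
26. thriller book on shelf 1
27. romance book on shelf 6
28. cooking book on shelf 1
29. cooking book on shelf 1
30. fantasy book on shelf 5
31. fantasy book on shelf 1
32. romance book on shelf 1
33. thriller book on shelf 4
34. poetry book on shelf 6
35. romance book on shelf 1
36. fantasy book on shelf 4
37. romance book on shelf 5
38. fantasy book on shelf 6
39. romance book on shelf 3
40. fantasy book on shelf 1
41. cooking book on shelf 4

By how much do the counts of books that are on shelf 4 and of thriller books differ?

2

books on shelf 4: 6. thriller books: 8.
|6 − 8| = 8 − 6 = 2.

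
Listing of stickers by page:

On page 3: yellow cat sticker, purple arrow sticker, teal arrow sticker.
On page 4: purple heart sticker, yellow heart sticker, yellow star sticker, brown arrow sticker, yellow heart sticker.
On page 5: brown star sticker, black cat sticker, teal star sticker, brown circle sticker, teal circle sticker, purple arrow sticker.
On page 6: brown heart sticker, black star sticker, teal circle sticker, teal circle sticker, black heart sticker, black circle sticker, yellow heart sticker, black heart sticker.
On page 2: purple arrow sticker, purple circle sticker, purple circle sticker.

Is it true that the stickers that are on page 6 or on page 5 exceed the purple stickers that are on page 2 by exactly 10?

False

stickers on page 6 or on page 5: 14.
purple stickers on page 2: 3.
The claim requires 14 − 3 (= 11) to equal 10, which does not hold.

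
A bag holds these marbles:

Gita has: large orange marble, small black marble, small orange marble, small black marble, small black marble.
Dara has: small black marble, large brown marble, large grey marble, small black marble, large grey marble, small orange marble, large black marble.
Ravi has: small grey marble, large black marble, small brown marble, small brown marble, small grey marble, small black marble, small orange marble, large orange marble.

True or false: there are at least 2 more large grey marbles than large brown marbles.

large grey marbles: 2.
large brown marbles: 1.
The claim requires 2 − 1 = 1 ≥ 2, which does not hold.

False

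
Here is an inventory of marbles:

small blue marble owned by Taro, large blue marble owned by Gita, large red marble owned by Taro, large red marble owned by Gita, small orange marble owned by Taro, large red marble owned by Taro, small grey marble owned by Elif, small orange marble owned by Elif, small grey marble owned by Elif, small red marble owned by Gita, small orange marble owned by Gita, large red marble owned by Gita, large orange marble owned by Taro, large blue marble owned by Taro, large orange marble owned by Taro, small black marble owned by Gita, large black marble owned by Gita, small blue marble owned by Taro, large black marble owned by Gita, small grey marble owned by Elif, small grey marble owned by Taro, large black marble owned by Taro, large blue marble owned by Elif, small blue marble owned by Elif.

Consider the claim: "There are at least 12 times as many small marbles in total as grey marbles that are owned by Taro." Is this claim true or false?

small marbles: 12.
grey marbles owned by Taro: 1.
The claim requires 12 ≥ 12 × 1 = 12, which holds.

True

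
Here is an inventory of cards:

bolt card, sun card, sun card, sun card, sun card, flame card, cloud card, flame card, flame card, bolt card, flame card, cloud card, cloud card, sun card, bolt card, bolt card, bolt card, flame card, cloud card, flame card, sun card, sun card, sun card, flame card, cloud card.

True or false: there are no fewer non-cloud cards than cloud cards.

|non-cloud cards| = 20.
|cloud cards| = 5.
The claim requires 20 ≥ 5, which holds.

True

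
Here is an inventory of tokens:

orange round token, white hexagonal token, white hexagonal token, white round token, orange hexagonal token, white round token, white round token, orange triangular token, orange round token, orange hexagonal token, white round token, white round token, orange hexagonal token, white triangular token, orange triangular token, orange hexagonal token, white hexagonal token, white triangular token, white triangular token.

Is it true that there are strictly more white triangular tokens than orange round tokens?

|white triangular tokens| = 3.
|orange round tokens| = 2.
The claim requires 3 > 2, which holds.

True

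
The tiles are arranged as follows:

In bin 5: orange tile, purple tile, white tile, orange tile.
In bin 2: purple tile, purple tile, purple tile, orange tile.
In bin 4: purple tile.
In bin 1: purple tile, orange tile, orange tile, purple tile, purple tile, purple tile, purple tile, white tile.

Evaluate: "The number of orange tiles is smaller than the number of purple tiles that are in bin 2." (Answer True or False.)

orange tiles: 5.
purple tiles in bin 2: 3.
The claim requires 5 < 3, which does not hold.

False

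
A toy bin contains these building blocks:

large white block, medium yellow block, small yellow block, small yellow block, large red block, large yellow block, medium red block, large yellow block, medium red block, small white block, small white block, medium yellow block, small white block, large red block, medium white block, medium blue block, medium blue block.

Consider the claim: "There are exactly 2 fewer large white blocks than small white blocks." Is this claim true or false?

True

There is 1 large white block.
There are 3 small white blocks.
The claim requires 3 − 1 (= 2) to equal 2, which holds.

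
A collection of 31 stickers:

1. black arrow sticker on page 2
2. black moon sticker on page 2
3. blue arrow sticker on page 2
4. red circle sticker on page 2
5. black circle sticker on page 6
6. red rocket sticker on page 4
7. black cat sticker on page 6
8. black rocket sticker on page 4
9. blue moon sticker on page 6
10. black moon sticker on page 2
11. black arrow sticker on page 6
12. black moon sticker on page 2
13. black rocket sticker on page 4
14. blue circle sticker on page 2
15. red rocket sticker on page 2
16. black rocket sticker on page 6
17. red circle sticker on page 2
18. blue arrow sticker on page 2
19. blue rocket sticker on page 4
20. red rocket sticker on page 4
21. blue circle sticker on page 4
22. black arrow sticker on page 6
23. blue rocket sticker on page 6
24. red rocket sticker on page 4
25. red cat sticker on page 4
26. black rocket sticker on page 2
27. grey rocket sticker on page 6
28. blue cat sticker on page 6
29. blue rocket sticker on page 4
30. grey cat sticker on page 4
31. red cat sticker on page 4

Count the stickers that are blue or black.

black: 12; blue: 9; together 12 + 9 = 21.

21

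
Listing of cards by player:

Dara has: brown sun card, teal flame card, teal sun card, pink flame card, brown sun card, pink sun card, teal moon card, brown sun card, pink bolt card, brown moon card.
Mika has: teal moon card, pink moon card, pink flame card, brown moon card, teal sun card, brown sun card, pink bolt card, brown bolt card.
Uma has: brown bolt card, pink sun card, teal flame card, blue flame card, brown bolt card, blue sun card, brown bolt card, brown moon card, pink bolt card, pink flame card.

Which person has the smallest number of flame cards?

Mika

Counts by player (restricted to flame cards): Uma→3, Dara→2, Mika→1.
The minimum is 1, held uniquely by Mika.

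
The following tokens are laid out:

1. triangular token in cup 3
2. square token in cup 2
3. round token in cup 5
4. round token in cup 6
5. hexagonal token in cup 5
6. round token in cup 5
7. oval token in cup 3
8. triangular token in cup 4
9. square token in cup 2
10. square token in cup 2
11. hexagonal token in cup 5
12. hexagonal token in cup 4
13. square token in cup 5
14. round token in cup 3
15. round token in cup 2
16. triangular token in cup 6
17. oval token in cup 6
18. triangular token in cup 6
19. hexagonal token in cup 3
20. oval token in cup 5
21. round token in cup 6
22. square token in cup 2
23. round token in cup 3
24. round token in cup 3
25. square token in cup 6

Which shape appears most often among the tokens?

Counts by shape: round 8, square 6, hexagonal 4, triangular 4, oval 3.
The maximum is 8, held uniquely by round.

round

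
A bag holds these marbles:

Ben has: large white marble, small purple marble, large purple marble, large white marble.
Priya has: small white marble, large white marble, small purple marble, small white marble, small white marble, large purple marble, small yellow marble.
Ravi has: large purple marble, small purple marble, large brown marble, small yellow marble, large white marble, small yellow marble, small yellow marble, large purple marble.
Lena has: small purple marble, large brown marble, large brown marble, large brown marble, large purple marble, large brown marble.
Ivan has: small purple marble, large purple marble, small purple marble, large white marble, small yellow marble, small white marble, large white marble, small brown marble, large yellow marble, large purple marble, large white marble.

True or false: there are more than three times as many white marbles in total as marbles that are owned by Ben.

False

There are 11 white marbles.
Count of marbles owned by Ben: 4.
The claim requires 11 > 3 × 4 = 12, which does not hold.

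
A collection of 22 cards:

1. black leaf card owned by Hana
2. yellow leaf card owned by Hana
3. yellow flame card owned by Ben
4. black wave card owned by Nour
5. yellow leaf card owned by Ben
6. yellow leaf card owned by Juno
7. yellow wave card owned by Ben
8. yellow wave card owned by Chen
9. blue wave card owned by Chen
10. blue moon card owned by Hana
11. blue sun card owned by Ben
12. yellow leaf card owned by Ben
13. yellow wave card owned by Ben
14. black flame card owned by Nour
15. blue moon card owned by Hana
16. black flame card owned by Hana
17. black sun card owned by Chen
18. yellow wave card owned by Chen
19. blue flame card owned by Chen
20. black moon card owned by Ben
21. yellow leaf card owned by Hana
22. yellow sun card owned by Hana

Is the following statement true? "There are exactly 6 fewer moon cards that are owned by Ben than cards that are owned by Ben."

moon cards owned by Ben: 1.
cards owned by Ben: 7.
The claim requires 7 − 1 (= 6) to equal 6, which holds.

True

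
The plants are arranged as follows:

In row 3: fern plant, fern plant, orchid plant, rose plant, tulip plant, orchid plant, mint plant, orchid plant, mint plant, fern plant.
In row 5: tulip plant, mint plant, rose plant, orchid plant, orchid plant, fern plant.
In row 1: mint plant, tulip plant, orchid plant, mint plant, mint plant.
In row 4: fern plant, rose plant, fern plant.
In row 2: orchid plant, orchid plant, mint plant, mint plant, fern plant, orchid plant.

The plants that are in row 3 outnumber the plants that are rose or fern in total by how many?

plants in row 3: 10.
plants that are rose or fern: 10.
10 − 10 = 0.

0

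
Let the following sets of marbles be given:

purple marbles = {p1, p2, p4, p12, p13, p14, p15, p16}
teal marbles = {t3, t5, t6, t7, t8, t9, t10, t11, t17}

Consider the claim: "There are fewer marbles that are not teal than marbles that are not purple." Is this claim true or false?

There are 8 marbles that are not teal.
There are 9 marbles that are not purple.
The claim requires 8 < 9, which holds.

True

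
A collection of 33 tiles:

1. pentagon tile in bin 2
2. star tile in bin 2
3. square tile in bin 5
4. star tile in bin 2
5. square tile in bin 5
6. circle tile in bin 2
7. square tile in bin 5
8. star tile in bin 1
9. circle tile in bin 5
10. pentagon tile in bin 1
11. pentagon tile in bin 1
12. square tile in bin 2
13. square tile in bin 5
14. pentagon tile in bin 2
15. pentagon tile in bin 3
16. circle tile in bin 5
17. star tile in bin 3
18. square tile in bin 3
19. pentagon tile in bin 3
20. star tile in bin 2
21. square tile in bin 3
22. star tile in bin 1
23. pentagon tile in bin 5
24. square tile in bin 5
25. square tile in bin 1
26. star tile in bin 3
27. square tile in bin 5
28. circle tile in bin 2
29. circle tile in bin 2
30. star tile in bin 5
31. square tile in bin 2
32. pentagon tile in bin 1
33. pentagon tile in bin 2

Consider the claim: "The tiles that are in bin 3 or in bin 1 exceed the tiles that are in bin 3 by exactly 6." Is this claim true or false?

tiles in bin 3 or in bin 1: 12.
tiles in bin 3: 6.
The claim requires 12 − 6 (= 6) to equal 6, which holds.

True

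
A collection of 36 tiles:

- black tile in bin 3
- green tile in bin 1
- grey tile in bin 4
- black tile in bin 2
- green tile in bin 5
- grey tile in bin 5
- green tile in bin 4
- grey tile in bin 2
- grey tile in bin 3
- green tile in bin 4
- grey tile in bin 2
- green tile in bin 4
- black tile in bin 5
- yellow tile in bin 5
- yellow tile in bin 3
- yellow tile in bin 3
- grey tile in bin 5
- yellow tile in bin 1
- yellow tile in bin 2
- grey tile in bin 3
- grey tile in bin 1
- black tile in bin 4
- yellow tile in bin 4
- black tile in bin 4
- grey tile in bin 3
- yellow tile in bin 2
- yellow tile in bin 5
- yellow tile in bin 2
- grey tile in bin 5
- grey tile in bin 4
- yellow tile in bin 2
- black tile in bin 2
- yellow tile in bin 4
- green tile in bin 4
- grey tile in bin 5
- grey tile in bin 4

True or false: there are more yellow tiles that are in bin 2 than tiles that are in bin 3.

False

yellow tiles in bin 2: 4.
tiles in bin 3: 6.
The claim requires 4 > 6, which does not hold.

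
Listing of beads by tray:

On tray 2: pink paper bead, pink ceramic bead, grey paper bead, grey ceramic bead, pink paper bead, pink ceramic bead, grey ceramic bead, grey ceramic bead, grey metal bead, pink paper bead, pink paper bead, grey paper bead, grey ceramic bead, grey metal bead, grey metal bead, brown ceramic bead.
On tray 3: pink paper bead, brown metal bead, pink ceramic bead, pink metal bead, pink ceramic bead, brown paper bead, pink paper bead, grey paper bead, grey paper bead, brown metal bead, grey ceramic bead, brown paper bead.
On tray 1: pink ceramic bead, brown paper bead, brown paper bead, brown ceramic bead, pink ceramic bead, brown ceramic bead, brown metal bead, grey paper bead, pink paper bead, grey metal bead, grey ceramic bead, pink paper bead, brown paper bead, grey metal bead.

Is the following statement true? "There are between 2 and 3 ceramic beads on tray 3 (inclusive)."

|ceramic beads on tray 3| = 3.
The claim requires 2 ≤ 3 ≤ 3, which holds.

True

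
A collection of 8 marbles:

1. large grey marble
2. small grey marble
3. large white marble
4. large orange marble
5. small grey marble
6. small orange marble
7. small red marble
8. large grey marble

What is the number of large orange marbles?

1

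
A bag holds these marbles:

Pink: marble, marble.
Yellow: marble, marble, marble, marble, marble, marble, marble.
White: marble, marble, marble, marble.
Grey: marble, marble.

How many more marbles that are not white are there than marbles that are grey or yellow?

2

marbles that are not white: 11.
marbles that are grey or yellow: 9.
11 − 9 = 2.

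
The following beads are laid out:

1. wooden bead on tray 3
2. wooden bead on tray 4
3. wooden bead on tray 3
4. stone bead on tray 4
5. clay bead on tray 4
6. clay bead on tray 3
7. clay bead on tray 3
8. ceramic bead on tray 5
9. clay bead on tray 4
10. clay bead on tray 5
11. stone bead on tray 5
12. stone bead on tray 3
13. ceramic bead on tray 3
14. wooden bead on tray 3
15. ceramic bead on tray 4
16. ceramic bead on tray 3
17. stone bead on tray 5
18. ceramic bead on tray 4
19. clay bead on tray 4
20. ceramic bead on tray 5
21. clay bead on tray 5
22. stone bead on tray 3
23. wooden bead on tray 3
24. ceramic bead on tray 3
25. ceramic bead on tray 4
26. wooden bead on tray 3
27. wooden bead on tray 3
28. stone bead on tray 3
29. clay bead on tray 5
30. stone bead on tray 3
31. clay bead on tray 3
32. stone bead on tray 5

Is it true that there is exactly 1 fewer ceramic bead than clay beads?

True

ceramic beads: 8.
clay beads: 9.
The claim requires 9 − 8 (= 1) to equal 1, which holds.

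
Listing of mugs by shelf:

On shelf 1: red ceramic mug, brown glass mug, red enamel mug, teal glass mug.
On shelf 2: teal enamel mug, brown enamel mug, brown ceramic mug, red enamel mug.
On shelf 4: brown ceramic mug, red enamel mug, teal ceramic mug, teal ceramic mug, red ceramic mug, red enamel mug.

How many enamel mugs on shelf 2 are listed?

3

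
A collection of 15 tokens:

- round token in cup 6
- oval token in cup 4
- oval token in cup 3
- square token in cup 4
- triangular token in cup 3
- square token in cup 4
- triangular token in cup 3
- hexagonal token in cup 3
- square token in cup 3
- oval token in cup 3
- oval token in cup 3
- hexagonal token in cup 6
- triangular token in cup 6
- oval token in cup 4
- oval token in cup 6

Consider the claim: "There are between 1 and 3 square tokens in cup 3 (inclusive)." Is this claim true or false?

square tokens in cup 3: 1.
The claim requires 1 ≤ 1 ≤ 3, which holds.

True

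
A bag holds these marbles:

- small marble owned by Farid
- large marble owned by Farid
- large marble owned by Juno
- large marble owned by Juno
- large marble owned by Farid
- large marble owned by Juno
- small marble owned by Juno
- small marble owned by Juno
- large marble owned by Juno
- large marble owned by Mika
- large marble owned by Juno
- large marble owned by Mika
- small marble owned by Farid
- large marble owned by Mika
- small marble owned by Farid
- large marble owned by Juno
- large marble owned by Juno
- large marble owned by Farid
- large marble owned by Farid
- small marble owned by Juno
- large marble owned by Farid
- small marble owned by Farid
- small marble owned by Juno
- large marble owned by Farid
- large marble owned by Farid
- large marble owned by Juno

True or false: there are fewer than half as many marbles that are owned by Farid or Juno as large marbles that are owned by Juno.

False

|marbles owned by Farid or Juno| = 23.
|large marbles owned by Juno| = 8.
The claim requires 2 × 23 = 46 < 8, which does not hold.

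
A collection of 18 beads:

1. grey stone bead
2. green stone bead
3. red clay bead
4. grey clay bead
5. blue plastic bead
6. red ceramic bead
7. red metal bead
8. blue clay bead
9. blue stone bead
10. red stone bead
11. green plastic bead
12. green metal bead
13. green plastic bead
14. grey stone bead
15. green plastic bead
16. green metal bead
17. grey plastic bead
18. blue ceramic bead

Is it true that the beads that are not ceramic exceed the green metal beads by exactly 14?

There are 16 beads that are not ceramic.
There are 2 green metal beads.
The claim requires 16 − 2 (= 14) to equal 14, which holds.

True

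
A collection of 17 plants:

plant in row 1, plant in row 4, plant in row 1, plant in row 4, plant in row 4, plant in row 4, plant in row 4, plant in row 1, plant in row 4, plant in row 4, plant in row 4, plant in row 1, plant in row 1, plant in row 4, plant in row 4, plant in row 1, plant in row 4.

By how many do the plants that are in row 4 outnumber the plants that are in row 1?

5

plants in row 4: 11.
plants in row 1: 6.
11 − 6 = 5.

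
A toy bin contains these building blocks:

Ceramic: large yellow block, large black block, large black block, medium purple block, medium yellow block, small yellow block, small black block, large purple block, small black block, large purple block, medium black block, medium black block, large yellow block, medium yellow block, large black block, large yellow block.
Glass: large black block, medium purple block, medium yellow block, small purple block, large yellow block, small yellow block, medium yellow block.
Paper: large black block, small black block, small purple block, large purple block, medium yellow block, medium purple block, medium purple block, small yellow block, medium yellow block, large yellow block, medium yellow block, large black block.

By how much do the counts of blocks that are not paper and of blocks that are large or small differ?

1

blocks that are not paper: 23. blocks that are large or small: 22.
|23 − 22| = 23 − 22 = 1.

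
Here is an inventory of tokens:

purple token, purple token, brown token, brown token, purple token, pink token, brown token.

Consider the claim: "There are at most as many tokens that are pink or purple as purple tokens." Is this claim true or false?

False

There are 4 tokens that are pink or purple.
There are 3 purple tokens.
The claim requires 4 ≤ 3, which does not hold.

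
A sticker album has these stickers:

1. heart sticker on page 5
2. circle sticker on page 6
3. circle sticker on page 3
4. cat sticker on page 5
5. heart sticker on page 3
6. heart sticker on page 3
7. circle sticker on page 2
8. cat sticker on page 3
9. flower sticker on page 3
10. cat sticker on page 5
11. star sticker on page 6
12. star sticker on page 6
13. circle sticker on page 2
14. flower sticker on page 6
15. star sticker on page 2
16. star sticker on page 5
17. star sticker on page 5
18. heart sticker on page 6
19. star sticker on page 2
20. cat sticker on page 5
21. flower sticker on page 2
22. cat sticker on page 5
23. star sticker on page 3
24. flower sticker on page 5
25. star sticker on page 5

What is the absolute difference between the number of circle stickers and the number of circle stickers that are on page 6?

circle stickers: 4. circle stickers on page 6: 1.
|4 − 1| = 4 − 1 = 3.

3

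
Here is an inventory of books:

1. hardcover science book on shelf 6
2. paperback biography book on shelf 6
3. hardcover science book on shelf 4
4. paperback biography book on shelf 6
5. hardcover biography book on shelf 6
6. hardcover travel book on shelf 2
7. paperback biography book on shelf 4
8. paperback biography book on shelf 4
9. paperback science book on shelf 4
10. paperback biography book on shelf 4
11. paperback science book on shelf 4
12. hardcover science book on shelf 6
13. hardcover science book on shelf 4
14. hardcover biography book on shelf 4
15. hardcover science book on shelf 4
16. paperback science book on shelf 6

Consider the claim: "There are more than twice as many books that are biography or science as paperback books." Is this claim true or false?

False

|books that are biography or science| = 15.
|paperback books| = 8.
The claim requires 15 > 2 × 8 = 16, which does not hold.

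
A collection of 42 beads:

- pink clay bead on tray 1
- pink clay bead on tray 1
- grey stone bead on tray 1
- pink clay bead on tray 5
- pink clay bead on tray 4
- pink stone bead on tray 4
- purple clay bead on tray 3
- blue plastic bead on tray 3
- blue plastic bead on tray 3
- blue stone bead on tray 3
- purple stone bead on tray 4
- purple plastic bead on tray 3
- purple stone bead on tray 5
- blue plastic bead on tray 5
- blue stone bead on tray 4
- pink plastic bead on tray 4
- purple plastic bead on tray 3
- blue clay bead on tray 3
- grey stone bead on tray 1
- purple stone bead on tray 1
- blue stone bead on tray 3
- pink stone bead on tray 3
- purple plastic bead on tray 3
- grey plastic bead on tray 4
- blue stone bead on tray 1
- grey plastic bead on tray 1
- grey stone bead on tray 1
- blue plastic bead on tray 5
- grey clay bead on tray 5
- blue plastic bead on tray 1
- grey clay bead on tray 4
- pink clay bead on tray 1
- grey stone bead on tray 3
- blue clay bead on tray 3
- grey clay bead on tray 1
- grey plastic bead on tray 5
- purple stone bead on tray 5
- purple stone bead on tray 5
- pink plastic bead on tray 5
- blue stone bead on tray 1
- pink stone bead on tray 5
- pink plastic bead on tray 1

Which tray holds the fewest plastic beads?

Counts by tray (restricted to plastic beads): tray 3→5, tray 5→4, tray 1→3, tray 4→2.
The minimum is 2, held uniquely by tray 4.

tray 4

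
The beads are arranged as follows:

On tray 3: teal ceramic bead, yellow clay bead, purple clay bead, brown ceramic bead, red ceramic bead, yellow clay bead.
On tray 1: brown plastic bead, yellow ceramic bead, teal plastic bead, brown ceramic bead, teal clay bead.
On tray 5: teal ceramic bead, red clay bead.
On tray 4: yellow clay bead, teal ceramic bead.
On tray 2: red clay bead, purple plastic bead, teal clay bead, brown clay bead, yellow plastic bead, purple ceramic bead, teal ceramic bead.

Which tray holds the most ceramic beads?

Counts by tray (restricted to ceramic beads): tray 3→3, tray 1→2, tray 2→2, tray 5→1, tray 4→1.
The maximum is 3, held uniquely by tray 3.

tray 3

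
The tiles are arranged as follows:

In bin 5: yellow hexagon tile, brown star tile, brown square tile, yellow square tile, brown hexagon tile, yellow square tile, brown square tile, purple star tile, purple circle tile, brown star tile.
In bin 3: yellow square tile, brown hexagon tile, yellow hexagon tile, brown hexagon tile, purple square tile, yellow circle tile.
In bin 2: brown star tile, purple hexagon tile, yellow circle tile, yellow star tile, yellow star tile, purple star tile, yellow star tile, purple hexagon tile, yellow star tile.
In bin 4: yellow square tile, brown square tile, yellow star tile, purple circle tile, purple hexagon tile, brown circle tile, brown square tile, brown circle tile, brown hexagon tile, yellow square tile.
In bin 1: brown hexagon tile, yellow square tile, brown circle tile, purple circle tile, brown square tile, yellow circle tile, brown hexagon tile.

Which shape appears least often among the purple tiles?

square

Counts by shape (restricted to purple tiles): circle 3, hexagon 3, star 2, square 1.
The minimum is 1, held uniquely by square.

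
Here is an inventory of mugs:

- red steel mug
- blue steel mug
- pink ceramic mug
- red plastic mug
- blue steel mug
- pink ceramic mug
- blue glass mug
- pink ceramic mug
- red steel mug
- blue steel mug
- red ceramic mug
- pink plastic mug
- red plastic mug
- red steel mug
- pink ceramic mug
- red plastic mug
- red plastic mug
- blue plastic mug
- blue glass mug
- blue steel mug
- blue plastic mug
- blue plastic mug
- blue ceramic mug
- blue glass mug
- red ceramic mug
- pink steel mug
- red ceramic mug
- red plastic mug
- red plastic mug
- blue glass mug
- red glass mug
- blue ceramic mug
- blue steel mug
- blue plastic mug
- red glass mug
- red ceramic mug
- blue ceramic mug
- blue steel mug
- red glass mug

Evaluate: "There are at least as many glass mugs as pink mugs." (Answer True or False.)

True

|glass mugs| = 7.
|pink mugs| = 6.
The claim requires 7 ≥ 6, which holds.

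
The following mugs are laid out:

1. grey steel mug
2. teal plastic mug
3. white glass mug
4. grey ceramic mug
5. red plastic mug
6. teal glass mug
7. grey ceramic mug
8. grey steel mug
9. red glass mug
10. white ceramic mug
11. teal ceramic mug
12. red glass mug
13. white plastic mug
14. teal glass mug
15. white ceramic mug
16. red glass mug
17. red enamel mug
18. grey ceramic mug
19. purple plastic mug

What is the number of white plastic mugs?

1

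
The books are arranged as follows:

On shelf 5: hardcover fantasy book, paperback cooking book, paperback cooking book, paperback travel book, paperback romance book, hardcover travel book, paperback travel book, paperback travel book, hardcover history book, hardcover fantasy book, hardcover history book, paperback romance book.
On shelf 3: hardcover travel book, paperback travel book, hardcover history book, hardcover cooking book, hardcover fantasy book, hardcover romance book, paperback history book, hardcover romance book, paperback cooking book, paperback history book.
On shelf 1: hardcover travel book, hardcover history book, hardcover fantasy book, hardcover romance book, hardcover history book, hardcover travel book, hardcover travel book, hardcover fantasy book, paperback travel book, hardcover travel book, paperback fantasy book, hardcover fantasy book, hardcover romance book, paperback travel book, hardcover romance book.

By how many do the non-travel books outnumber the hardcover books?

non-travel books: 25.
hardcover books: 23.
25 − 23 = 2.

2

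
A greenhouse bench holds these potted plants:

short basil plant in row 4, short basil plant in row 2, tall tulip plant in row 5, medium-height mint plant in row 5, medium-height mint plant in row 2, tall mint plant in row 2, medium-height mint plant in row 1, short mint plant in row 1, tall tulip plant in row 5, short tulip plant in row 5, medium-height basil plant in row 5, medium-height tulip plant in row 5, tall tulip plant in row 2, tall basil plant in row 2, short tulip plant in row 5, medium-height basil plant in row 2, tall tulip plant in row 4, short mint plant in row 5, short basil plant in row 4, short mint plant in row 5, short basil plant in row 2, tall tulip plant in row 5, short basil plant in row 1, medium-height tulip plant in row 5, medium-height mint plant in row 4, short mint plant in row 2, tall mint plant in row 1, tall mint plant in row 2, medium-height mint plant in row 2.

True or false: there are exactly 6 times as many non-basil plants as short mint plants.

False

There are 21 non-basil plants.
There are 4 short mint plants.
The claim requires 21 = 6 × 4 = 24, which does not hold.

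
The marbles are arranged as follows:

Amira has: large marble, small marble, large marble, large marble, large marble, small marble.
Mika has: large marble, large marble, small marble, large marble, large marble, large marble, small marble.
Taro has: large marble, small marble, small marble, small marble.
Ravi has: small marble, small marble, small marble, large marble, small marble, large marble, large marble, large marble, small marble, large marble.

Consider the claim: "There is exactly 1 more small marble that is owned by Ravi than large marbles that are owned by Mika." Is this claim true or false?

False

Count of small marbles owned by Ravi: 5.
Count of large marbles owned by Mika: 5.
The claim requires 5 − 5 (= 0) to equal 1, which does not hold.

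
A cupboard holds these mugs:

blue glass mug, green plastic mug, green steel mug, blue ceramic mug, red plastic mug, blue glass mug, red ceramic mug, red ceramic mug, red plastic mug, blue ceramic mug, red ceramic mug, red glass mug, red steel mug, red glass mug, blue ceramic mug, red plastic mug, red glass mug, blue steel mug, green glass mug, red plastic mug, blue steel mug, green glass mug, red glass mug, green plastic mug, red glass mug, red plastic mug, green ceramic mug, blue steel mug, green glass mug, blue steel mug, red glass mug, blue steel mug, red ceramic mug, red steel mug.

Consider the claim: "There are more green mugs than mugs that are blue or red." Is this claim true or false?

green mugs: 7.
mugs that are blue or red: 27.
The claim requires 7 > 27, which does not hold.

False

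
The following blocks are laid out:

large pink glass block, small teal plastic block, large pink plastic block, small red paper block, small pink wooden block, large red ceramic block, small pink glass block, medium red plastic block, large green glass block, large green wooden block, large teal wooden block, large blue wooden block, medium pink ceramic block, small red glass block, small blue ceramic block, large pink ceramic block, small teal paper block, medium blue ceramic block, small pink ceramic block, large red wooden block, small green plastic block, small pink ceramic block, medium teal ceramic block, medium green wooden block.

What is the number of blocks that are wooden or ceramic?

14

ceramic: 8; wooden: 6; together 8 + 6 = 14.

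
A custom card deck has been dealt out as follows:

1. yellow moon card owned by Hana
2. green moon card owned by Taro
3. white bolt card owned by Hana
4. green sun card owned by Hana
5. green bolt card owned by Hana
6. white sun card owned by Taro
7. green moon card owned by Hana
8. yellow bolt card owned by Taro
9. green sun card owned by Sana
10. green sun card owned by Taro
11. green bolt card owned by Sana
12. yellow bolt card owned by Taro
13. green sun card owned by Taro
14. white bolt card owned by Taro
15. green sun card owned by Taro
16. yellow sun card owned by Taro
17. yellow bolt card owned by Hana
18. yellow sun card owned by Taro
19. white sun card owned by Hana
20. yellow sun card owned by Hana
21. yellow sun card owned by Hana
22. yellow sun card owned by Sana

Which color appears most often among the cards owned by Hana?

yellow

Counts by color (restricted to cards owned by Hana): yellow 4, green 3, white 2.
The maximum is 4, held uniquely by yellow.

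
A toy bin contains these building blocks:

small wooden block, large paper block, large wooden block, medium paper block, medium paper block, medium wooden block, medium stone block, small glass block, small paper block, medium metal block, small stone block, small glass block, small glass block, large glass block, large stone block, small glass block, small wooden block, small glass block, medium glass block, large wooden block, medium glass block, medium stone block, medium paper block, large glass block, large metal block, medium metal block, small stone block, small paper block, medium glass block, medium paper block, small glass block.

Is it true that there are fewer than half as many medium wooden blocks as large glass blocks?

|medium wooden blocks| = 1.
|large glass blocks| = 2.
The claim requires 2 × 1 = 2 < 2, which does not hold.

False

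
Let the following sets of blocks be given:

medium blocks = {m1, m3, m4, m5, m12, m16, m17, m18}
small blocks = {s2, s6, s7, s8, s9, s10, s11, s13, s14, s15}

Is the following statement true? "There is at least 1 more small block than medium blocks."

True

small blocks: 10.
medium blocks: 8.
The claim requires 10 − 8 = 2 ≥ 1, which holds.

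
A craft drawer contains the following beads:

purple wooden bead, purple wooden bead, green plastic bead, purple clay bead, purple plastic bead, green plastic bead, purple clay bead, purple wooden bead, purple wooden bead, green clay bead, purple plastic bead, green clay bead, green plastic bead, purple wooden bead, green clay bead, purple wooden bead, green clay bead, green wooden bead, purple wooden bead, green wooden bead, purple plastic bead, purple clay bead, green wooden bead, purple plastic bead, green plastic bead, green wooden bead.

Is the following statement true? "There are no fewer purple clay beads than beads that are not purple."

There are 3 purple clay beads.
There are 12 beads that are not purple.
The claim requires 3 ≥ 12, which does not hold.

False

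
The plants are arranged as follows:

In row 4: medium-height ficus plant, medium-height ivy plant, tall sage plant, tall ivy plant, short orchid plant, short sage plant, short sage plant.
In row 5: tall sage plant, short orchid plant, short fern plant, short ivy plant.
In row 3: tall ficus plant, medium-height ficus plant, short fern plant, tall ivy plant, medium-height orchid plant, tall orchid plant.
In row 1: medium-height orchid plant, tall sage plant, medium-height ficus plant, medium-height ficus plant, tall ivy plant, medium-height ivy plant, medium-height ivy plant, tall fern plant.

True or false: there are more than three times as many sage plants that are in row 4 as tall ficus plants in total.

There are 3 sage plants in row 4.
There is 1 tall ficus plant.
The claim requires 3 > 3 × 1 = 3, which does not hold.

False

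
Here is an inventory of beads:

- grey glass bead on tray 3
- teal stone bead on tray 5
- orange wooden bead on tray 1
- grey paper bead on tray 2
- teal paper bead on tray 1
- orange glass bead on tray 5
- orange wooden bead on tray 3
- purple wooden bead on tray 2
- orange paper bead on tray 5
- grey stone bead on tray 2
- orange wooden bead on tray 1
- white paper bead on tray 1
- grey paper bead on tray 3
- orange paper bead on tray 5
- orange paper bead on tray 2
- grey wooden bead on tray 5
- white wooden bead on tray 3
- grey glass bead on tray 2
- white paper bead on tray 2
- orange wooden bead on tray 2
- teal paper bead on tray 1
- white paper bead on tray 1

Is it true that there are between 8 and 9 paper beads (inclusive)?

False

|paper beads| = 10.
The claim requires 8 ≤ 10 ≤ 9, which does not hold.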